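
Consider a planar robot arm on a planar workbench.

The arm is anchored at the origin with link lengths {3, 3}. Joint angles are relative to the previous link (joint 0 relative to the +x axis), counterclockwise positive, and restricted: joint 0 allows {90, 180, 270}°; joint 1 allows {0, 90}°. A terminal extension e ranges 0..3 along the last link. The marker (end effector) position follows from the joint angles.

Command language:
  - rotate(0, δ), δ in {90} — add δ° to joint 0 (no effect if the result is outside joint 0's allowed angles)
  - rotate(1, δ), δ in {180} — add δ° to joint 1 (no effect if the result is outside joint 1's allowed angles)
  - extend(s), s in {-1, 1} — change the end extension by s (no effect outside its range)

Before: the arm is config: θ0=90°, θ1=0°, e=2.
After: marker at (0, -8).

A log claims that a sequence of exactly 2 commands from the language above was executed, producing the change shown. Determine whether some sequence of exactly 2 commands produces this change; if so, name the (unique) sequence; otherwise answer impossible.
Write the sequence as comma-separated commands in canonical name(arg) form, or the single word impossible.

from: config: θ0=90°, θ1=0°, e=2
1. rotate(0, 90) → config: θ0=180°, θ1=0°, e=2
2. rotate(0, 90) → config: θ0=270°, θ1=0°, e=2
all 16 alternatives checked — unique.

rotate(0, 90), rotate(0, 90)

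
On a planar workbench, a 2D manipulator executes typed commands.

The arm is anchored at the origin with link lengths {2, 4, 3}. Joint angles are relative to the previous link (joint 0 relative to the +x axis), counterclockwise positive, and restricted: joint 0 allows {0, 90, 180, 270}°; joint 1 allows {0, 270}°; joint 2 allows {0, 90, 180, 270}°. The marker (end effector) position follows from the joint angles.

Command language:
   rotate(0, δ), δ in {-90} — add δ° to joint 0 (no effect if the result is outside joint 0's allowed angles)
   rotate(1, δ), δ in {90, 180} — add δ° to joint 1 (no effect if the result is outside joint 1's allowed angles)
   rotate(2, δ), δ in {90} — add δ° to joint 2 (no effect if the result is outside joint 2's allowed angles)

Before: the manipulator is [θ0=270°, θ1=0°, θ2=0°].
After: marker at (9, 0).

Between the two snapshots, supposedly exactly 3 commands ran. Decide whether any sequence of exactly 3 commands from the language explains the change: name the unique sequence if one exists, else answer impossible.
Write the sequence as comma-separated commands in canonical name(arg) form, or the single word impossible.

start: [θ0=270°, θ1=0°, θ2=0°]
1. rotate(0, -90) → [θ0=180°, θ1=0°, θ2=0°]
2. rotate(0, -90) → [θ0=90°, θ1=0°, θ2=0°]
3. rotate(0, -90) → [θ0=0°, θ1=0°, θ2=0°]
no rival 3-sequence matches.

rotate(0, -90), rotate(0, -90), rotate(0, -90)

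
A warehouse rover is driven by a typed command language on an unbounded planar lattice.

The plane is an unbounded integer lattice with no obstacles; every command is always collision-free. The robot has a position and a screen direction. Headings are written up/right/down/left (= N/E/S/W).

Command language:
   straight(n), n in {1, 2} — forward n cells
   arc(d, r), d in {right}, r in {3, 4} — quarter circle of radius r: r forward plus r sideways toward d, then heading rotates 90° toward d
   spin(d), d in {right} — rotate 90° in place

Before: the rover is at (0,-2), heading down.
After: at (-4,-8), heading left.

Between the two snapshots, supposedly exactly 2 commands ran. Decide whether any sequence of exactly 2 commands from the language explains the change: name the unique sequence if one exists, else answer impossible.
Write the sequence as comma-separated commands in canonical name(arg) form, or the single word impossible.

straight(2), arc(right, 4)

key: order matters: swapping straight(2) and arc(right, 4) lands elsewhere
from: at (0,-2), heading down
step 1 (straight(2)): at (0,-4), heading down
step 2 (arc(right, 4)): at (-4,-8), heading left
no other 2-command option fits: unique.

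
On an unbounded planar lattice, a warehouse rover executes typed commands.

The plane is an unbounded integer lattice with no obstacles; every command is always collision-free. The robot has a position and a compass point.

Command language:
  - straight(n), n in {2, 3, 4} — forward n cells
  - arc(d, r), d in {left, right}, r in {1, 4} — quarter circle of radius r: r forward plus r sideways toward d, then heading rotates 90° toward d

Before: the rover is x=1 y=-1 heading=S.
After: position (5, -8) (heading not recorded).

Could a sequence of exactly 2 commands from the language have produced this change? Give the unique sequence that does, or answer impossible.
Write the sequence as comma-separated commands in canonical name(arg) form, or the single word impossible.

straight(3), arc(left, 4)

key: running arc(left, 4) before straight(3) would end elsewhere — order is forced
begin: x=1 y=-1 heading=S
step 1 (straight(3)): x=1 y=-4 heading=S
step 2 (arc(left, 4)): x=5 y=-8 heading=E
uniquely the one of 49 2-step routes that fits.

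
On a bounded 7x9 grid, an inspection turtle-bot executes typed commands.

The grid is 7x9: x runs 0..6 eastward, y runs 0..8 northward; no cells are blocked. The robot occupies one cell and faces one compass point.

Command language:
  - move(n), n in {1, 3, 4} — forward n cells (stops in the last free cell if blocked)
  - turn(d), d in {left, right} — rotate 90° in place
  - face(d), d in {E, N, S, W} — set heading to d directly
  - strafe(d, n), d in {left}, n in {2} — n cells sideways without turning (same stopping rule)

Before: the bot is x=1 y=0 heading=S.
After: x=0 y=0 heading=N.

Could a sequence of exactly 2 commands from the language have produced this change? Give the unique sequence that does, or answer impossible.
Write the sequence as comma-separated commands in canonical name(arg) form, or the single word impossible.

key: cell and facing (now N) both changed — the 2 commands mix motion and turning
t0: x=1 y=0 heading=S
[1] after face(N): x=1 y=0 heading=N
[2] after strafe(left, 2): x=0 y=0 heading=N
no other 2-command option fits: unique.

face(N), strafe(left, 2)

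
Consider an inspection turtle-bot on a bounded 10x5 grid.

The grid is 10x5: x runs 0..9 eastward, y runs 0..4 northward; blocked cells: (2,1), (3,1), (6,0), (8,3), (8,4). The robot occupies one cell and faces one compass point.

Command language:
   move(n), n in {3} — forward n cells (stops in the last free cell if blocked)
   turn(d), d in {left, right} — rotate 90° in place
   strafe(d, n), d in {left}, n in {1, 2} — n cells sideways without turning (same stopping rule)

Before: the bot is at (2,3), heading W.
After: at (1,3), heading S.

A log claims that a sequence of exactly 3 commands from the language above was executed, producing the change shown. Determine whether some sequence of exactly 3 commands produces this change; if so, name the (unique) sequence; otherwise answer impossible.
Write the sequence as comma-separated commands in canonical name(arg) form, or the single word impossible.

move(3), turn(left), strafe(left, 1)

key: cell and facing (now S) both changed — the 3 commands mix motion and turning
from: at (2,3), heading W
step 1 (move(3)): at (0,3), heading W
step 2 (turn(left)): at (0,3), heading S
step 3 (strafe(left, 1)): at (1,3), heading S
no rival 3-sequence matches.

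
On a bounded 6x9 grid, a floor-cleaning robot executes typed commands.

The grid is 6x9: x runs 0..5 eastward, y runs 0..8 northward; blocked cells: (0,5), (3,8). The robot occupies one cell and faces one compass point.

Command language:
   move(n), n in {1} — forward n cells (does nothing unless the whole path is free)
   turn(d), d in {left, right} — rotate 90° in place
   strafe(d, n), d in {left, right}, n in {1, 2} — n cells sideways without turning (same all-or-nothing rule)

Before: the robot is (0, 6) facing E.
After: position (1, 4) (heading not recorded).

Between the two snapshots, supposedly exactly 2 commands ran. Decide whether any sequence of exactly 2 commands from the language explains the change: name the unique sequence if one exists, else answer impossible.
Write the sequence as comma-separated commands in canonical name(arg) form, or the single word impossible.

move(1), strafe(right, 2)

key: running strafe(right, 2) before move(1) would end elsewhere — order is forced
start: (0, 6) facing E
[1] after move(1): (1, 6) facing E
[2] after strafe(right, 2): (1, 4) facing E
uniquely the one of 49 2-step routes that fits.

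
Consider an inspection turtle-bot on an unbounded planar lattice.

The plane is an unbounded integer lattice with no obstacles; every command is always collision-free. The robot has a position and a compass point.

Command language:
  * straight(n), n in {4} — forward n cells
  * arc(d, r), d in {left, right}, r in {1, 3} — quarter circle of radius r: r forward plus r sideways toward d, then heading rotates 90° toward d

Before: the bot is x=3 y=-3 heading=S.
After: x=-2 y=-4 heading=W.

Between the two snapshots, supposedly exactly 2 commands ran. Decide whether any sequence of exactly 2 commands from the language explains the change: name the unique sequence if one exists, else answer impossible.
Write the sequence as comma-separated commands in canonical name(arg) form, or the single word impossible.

arc(right, 1), straight(4)

key: position moved to (-2,-4) AND the heading swung to W — translation plus rotation needed
t0: x=3 y=-3 heading=S
1. arc(right, 1) → x=2 y=-4 heading=W
2. straight(4) → x=-2 y=-4 heading=W
no rival 2-sequence matches.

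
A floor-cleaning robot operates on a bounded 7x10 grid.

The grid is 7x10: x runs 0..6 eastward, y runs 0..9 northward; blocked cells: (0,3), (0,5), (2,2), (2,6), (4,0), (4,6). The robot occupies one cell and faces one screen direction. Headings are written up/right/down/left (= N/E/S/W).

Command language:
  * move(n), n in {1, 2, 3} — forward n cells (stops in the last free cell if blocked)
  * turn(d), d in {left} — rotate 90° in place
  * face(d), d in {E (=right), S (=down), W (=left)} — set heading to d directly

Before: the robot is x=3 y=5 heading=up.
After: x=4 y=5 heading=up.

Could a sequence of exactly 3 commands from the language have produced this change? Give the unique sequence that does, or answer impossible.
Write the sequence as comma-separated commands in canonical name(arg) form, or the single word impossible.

key: running turn(left) before face(E) would end elsewhere — order is forced
start: x=3 y=5 heading=up
[1] after face(E): x=3 y=5 heading=right
[2] after move(1): x=4 y=5 heading=right
[3] after turn(left): x=4 y=5 heading=up
no other 3-command option fits: unique.

face(E), move(1), turn(left)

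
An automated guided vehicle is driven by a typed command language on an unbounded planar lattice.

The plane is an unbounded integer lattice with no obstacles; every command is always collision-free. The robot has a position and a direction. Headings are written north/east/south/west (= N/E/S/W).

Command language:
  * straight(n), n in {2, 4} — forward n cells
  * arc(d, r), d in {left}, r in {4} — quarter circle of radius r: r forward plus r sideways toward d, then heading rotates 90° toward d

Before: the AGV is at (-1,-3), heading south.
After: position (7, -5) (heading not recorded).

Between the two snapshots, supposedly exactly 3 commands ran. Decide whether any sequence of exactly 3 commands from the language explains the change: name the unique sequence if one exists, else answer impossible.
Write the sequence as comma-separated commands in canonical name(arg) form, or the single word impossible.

key: order matters: swapping straight(2) and arc(left, 4) lands elsewhere
start: at (-1,-3), heading south
[1] after straight(2): at (-1,-5), heading south
[2] after arc(left, 4): at (3,-9), heading east
[3] after arc(left, 4): at (7,-5), heading north
no other 3-command option fits: unique.

straight(2), arc(left, 4), arc(left, 4)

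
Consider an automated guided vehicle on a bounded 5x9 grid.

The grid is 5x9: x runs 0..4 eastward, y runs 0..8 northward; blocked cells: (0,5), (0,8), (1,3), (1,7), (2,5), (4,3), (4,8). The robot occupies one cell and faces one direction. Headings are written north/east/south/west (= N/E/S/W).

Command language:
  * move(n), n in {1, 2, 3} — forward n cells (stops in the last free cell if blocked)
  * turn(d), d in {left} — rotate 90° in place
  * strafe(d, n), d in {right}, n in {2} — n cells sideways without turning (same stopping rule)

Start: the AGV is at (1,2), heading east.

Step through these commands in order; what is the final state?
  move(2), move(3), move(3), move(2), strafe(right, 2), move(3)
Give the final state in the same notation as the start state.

at (4,0), heading east

initial: at (1,2), heading east
t=1 move(2) ⇒ at (3,2), heading east
t=2 move(3) ⇒ at (4,2), heading east
t=3 move(3) ⇒ at (4,2), heading east
t=4 move(2) ⇒ at (4,2), heading east
t=5 strafe(right, 2) ⇒ at (4,0), heading east
t=6 move(3) ⇒ at (4,0), heading east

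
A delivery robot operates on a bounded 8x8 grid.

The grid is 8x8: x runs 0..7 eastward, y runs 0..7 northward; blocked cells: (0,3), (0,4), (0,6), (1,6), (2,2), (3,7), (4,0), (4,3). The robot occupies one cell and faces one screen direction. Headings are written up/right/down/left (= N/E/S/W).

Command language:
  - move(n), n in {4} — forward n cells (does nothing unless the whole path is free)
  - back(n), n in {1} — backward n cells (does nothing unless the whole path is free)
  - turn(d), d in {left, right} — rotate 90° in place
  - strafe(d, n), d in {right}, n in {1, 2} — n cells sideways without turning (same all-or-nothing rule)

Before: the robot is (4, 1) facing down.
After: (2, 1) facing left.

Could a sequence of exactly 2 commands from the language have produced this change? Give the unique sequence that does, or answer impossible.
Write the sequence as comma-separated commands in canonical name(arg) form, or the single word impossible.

key: cell and facing (now W) both changed — the 2 commands mix motion and turning
start: (4, 1) facing down
[1] after strafe(right, 2): (2, 1) facing down
[2] after turn(right): (2, 1) facing left
no other 2-command option fits: unique.

strafe(right, 2), turn(right)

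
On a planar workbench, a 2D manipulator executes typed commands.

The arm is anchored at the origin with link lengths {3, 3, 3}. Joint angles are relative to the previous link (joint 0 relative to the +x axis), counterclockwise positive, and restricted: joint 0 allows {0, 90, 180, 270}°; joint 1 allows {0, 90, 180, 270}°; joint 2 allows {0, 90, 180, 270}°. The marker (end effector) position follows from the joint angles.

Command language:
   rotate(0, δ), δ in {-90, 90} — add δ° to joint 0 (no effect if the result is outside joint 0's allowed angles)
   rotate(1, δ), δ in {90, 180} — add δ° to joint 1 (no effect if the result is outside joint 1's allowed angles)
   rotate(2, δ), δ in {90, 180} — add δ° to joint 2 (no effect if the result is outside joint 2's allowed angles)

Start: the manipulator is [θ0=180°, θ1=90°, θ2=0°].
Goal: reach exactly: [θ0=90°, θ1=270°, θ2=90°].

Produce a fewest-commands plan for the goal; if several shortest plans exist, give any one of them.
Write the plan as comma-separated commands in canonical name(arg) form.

rotate(1, 180), rotate(2, 90), rotate(0, -90)

start: [θ0=180°, θ1=90°, θ2=0°]
t=1 rotate(1, 180) ⇒ [θ0=180°, θ1=270°, θ2=0°]
t=2 rotate(2, 90) ⇒ [θ0=180°, θ1=270°, θ2=90°]
t=3 rotate(0, -90) ⇒ [θ0=90°, θ1=270°, θ2=90°]
nothing shorter than 3 reaches the goal.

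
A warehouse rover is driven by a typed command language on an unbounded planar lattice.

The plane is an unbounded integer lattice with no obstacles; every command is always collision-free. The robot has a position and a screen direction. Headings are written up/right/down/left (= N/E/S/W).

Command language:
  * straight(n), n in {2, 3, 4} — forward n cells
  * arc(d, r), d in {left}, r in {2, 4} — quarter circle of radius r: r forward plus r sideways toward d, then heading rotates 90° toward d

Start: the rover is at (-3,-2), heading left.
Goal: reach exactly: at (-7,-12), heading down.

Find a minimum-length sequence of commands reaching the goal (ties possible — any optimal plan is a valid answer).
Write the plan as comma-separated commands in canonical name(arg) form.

arc(left, 4), straight(3), straight(3)

from: at (-3,-2), heading left
step 1 (arc(left, 4)): at (-7,-6), heading down
step 2 (straight(3)): at (-7,-9), heading down
step 3 (straight(3)): at (-7,-12), heading down
nothing shorter than 3 reaches the goal.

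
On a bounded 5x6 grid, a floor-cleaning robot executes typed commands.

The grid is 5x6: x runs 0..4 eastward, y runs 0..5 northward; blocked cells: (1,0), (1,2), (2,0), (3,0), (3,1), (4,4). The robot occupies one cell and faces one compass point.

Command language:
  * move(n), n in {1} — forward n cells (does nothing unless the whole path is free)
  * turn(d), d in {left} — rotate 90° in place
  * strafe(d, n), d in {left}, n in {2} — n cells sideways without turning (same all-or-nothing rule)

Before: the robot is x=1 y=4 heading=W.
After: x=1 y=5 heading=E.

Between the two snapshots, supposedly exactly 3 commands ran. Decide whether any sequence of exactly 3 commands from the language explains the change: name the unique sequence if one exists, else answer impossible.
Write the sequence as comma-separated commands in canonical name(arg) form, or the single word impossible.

all 27 sequences checked — none match.

impossible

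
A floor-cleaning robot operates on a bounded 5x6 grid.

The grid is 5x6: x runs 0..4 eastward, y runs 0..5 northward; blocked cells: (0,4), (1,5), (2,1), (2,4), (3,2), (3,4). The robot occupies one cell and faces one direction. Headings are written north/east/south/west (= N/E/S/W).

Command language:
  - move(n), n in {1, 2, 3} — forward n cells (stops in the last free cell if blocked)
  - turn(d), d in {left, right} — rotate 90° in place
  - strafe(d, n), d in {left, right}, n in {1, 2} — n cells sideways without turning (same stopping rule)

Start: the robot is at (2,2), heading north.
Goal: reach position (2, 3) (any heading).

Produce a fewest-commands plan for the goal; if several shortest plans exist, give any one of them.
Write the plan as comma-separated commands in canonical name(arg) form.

move(3)

begin: at (2,2), heading north
1. move(3) → at (2,3), heading north
nothing shorter than 1 reaches the goal.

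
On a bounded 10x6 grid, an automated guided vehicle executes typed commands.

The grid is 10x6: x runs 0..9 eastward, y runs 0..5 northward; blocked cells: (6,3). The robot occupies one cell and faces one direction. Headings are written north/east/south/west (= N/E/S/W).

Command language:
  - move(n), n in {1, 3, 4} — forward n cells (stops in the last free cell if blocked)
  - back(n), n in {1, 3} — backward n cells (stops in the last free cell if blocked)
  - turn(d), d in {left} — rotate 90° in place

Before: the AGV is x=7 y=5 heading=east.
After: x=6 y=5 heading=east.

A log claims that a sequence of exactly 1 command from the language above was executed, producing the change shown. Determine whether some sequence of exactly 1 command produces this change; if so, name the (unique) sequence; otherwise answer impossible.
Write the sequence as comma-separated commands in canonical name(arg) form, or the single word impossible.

back(1)

key: still facing E — the one step turns nothing
start: x=7 y=5 heading=east
step 1 (back(1)): x=6 y=5 heading=east
uniquely the one of 6 1-step routes that fits.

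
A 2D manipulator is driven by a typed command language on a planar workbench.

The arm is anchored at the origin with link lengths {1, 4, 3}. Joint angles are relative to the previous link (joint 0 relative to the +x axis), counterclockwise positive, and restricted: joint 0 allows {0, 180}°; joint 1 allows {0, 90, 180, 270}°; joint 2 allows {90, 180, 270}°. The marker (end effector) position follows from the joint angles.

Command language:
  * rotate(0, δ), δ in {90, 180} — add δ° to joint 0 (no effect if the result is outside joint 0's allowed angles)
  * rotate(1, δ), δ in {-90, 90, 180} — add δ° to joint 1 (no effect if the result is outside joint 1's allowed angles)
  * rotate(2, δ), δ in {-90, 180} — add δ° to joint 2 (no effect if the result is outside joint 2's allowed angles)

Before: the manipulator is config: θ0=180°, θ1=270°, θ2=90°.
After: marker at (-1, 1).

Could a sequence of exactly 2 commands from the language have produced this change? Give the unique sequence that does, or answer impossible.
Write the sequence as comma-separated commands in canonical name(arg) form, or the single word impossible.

key: order matters: swapping rotate(2, 180) and rotate(2, -90) lands elsewhere
start: config: θ0=180°, θ1=270°, θ2=90°
[1] after rotate(2, 180): config: θ0=180°, θ1=270°, θ2=270°
[2] after rotate(2, -90): config: θ0=180°, θ1=270°, θ2=180°
no other 2-command option fits: unique.

rotate(2, 180), rotate(2, -90)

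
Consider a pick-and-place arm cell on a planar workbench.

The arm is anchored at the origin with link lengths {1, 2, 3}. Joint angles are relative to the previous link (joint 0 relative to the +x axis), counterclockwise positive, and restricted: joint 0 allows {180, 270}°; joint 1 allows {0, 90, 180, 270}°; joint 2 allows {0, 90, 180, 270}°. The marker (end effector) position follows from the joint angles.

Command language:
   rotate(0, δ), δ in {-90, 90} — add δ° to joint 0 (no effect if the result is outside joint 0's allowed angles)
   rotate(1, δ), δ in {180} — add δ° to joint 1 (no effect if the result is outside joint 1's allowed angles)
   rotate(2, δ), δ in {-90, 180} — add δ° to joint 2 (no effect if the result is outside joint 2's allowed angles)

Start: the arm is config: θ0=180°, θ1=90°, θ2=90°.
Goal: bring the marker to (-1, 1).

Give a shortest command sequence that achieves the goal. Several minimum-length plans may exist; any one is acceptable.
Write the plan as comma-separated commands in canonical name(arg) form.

start: config: θ0=180°, θ1=90°, θ2=90°
step 1 (rotate(2, 180)): config: θ0=180°, θ1=90°, θ2=270°
step 2 (rotate(2, -90)): config: θ0=180°, θ1=90°, θ2=180°
shorter routes all fall short; 2 is best.

rotate(2, 180), rotate(2, -90)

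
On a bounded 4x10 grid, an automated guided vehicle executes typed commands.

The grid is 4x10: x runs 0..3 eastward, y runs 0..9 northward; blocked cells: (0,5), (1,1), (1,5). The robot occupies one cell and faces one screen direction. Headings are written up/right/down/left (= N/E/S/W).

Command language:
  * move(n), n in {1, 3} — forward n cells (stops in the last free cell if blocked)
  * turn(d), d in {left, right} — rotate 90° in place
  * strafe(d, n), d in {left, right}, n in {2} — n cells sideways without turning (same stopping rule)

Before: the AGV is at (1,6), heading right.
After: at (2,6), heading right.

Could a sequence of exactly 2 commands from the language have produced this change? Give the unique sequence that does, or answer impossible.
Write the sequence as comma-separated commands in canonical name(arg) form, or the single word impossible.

strafe(right, 2), move(1)

key: order matters: swapping strafe(right, 2) and move(1) lands elsewhere
initial: at (1,6), heading right
step 1 (strafe(right, 2)): at (1,6), heading right
step 2 (move(1)): at (2,6), heading right
no other 2-command option fits: unique.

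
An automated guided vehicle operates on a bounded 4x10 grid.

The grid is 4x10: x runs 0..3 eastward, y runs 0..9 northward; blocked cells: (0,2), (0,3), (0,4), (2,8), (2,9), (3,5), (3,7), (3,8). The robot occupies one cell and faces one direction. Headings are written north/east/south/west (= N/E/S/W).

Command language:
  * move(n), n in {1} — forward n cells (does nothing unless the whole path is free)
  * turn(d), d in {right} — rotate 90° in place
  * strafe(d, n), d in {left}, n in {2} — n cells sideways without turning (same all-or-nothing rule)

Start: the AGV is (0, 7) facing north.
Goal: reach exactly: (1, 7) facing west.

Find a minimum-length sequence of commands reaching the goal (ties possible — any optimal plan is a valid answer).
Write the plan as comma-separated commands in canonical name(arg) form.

from: (0, 7) facing north
1. turn(right) → (0, 7) facing east
2. move(1) → (1, 7) facing east
3. turn(right) → (1, 7) facing south
4. turn(right) → (1, 7) facing west
minimal: 4 command(s), checked below 4.

turn(right), move(1), turn(right), turn(right)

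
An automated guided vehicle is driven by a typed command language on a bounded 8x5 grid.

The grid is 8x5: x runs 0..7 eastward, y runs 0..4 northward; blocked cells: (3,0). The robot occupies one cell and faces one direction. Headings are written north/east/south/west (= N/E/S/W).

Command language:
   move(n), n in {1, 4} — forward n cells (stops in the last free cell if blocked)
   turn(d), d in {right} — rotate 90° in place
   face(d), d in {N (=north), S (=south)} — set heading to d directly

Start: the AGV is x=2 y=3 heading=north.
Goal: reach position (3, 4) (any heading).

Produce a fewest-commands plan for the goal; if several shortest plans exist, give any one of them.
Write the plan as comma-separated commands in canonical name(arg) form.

move(1), turn(right), move(1)

t0: x=2 y=3 heading=north
[1] after move(1): x=2 y=4 heading=north
[2] after turn(right): x=2 y=4 heading=east
[3] after move(1): x=3 y=4 heading=east
nothing shorter than 3 reaches the goal.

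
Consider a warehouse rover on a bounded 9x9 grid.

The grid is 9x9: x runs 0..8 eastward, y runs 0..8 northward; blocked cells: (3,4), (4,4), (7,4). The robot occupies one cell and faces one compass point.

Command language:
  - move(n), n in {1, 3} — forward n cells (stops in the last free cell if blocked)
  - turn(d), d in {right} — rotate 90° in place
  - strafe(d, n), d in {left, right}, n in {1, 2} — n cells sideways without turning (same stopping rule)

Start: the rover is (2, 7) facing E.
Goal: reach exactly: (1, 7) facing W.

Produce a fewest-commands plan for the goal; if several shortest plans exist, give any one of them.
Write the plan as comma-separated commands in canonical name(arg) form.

turn(right), turn(right), move(1)

t0: (2, 7) facing E
t=1 turn(right) ⇒ (2, 7) facing S
t=2 turn(right) ⇒ (2, 7) facing W
t=3 move(1) ⇒ (1, 7) facing W
minimal: 3 command(s), checked below 3.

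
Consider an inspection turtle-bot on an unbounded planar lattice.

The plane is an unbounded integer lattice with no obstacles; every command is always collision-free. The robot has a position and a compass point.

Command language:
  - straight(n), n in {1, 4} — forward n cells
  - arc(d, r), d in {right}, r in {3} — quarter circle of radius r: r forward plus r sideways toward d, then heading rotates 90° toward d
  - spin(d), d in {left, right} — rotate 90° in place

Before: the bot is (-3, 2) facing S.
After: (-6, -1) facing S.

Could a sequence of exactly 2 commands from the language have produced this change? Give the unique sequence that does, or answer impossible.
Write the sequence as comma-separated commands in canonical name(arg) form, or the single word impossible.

arc(right, 3), spin(left)

key: heading stays S — rotations cancel among the 2 commands
from: (-3, 2) facing S
step 1 (arc(right, 3)): (-6, -1) facing W
step 2 (spin(left)): (-6, -1) facing S
uniquely the one of 25 2-step routes that fits.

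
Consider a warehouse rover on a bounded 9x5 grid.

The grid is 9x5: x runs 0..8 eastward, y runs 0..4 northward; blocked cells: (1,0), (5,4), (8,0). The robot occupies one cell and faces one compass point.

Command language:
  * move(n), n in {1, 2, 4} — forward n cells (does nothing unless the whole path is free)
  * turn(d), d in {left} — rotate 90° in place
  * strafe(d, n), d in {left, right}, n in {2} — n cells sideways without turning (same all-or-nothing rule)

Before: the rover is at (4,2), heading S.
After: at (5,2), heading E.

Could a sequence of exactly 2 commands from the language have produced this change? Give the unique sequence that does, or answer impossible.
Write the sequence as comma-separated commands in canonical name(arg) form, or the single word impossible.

turn(left), move(1)

key: cell and facing (now E) both changed — the 2 commands mix motion and turning
begin: at (4,2), heading S
t=1 turn(left) ⇒ at (4,2), heading E
t=2 move(1) ⇒ at (5,2), heading E
all 36 alternatives checked — unique.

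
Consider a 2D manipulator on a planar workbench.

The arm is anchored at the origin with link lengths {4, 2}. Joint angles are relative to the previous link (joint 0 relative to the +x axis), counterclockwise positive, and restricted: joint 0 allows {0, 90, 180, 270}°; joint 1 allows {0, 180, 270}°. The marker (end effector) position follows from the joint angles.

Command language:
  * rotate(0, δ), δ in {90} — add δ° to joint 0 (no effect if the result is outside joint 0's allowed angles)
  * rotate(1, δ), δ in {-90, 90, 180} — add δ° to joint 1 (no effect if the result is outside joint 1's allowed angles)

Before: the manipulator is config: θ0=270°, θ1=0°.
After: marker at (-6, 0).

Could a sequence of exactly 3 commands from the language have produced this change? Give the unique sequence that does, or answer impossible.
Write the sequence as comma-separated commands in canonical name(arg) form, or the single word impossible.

initial: config: θ0=270°, θ1=0°
1. rotate(0, 90) → config: θ0=0°, θ1=0°
2. rotate(0, 90) → config: θ0=90°, θ1=0°
3. rotate(0, 90) → config: θ0=180°, θ1=0°
all 64 alternatives checked — unique.

rotate(0, 90), rotate(0, 90), rotate(0, 90)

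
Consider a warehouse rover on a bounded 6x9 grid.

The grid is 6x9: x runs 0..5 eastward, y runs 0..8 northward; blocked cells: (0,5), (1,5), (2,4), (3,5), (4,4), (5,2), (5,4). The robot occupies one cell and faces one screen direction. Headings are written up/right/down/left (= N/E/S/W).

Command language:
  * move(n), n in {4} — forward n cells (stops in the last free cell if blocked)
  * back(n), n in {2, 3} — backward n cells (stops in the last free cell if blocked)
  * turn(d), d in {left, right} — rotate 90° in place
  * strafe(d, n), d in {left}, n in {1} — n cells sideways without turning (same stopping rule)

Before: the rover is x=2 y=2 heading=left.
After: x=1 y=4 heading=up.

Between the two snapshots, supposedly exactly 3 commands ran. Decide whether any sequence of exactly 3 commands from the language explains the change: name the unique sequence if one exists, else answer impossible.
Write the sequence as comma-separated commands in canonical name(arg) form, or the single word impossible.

turn(right), strafe(left, 1), move(4)

key: running move(4) before turn(right) would end elsewhere — order is forced
begin: x=2 y=2 heading=left
step 1 (turn(right)): x=2 y=2 heading=up
step 2 (strafe(left, 1)): x=1 y=2 heading=up
step 3 (move(4)): x=1 y=4 heading=up
uniquely the one of 216 3-step routes that fits.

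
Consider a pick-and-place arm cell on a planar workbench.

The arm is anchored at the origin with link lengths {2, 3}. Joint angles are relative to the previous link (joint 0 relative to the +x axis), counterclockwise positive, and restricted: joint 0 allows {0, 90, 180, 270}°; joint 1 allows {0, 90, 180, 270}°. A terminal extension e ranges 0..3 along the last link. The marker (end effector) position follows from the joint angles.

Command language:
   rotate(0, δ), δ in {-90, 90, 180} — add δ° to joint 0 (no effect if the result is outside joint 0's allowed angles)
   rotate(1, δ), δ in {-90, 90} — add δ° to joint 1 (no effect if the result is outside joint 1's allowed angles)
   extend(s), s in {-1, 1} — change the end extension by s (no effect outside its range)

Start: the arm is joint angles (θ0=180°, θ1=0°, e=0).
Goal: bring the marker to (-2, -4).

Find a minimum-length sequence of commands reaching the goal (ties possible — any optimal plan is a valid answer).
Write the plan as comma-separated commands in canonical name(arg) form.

initial: joint angles (θ0=180°, θ1=0°, e=0)
1. rotate(1, 90) → joint angles (θ0=180°, θ1=90°, e=0)
2. extend(1) → joint angles (θ0=180°, θ1=90°, e=1)
no 1-step plan works, so 2 is optimal.

rotate(1, 90), extend(1)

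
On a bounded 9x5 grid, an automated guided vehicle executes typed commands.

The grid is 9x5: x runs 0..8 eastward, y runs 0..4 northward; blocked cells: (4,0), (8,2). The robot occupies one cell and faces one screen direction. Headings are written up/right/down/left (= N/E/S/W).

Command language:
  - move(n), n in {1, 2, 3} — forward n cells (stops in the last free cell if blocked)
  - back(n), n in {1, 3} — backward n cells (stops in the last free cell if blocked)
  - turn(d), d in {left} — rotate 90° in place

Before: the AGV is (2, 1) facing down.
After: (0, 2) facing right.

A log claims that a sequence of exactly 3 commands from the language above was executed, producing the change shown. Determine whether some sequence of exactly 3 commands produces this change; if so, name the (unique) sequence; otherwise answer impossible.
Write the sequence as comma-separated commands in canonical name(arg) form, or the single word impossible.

back(1), turn(left), back(3)

key: cell and facing (now E) both changed — the 3 commands mix motion and turning
initial: (2, 1) facing down
[1] after back(1): (2, 2) facing down
[2] after turn(left): (2, 2) facing right
[3] after back(3): (0, 2) facing right
all 216 alternatives checked — unique.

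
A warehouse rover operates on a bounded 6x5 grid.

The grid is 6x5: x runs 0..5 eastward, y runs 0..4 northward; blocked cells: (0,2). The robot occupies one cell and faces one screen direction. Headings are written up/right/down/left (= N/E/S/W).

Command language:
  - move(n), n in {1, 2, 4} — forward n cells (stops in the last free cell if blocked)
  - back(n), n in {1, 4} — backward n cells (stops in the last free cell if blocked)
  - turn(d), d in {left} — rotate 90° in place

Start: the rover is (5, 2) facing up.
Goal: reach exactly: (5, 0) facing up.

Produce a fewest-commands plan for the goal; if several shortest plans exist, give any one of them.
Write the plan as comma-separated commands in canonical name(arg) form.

t0: (5, 2) facing up
1. back(4) → (5, 0) facing up
nothing shorter than 1 reaches the goal.

back(4)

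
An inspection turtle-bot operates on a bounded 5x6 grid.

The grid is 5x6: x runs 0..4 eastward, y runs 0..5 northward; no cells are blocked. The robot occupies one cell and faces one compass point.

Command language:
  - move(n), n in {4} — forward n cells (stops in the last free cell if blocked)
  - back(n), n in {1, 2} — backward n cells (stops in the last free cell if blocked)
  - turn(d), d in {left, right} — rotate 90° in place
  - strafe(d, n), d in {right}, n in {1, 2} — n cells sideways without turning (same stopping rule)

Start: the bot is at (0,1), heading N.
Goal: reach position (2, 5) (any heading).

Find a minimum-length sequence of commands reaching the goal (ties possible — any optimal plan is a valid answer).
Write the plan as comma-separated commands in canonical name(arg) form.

move(4), strafe(right, 2)

from: at (0,1), heading N
1. move(4) → at (0,5), heading N
2. strafe(right, 2) → at (2,5), heading N
shorter routes all fall short; 2 is best.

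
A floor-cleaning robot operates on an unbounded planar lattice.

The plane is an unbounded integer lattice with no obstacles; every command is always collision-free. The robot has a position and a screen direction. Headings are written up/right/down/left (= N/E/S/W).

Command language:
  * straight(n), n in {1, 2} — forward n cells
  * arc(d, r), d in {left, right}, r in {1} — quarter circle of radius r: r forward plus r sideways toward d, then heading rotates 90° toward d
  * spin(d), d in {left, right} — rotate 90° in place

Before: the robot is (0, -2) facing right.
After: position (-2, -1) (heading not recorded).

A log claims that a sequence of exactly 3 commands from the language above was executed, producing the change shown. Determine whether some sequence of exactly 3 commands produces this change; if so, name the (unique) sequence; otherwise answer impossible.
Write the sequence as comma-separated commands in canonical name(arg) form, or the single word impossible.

spin(left), arc(left, 1), straight(1)

key: running straight(1) before spin(left) would end elsewhere — order is forced
initial: (0, -2) facing right
[1] after spin(left): (0, -2) facing up
[2] after arc(left, 1): (-1, -1) facing left
[3] after straight(1): (-2, -1) facing left
no rival 3-sequence matches.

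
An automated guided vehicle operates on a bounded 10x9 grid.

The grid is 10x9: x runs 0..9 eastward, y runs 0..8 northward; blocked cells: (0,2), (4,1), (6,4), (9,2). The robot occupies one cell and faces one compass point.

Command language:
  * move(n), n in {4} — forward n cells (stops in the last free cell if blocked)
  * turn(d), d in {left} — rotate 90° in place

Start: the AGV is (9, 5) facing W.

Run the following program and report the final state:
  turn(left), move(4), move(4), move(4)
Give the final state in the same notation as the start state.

t0: (9, 5) facing W
[1] after turn(left): (9, 5) facing S
[2] after move(4): (9, 3) facing S
[3] after move(4): (9, 3) facing S
[4] after move(4): (9, 3) facing S

(9, 3) facing S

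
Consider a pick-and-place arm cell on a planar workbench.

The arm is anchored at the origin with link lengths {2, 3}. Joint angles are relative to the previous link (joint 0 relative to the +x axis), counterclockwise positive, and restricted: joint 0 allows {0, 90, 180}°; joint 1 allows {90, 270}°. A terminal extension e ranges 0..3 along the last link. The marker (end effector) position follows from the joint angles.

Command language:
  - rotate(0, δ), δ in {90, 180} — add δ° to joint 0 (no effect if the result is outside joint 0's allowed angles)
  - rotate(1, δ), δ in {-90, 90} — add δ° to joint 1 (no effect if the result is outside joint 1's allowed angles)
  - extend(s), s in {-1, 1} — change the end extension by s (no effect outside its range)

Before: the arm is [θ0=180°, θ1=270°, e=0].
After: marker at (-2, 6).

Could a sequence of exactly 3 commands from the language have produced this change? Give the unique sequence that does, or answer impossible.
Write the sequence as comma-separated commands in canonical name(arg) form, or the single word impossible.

t0: [θ0=180°, θ1=270°, e=0]
[1] after extend(1): [θ0=180°, θ1=270°, e=1]
[2] after extend(1): [θ0=180°, θ1=270°, e=2]
[3] after extend(1): [θ0=180°, θ1=270°, e=3]
no other 3-command option fits: unique.

extend(1), extend(1), extend(1)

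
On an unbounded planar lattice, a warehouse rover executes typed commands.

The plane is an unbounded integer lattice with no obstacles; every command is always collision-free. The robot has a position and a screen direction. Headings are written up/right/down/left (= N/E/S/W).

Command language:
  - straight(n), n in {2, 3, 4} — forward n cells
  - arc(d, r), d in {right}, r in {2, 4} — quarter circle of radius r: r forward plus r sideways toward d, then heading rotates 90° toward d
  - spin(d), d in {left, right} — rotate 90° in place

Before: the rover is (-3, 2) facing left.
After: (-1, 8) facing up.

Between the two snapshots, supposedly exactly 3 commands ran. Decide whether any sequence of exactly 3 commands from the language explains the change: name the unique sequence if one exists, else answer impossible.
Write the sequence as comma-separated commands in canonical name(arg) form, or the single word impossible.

arc(right, 2), arc(right, 4), spin(left)

key: cell and facing (now N) both changed — the 3 commands mix motion and turning
start: (-3, 2) facing left
[1] after arc(right, 2): (-5, 4) facing up
[2] after arc(right, 4): (-1, 8) facing right
[3] after spin(left): (-1, 8) facing up
all 343 alternatives checked — unique.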